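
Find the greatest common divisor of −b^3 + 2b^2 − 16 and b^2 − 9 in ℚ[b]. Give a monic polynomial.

1

Apply the Euclidean algorithm:
  −b^3 + 2b^2 − 16 = (−b + 2)(b^2 − 9) + (−9b + 2)
  b^2 − 9 = (−(1/9)b − 2/81)(−9b + 2) + (−725/81)
  −9b + 2 = ((729/725)b − 162/725)(−725/81) + (0)
The last nonzero remainder is the constant −725/81, so the polynomials are coprime and gcd = 1.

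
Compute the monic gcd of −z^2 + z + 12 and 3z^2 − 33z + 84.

By polynomial division,
  −z^2 + z + 12 = (−1/3)(3z^2 − 33z + 84) + (−10z + 40)
  3z^2 − 33z + 84 = (−(3/10)z + 21/10)(−10z + 40) + (0)
Last nonzero remainder: −10z + 40. Dividing through by −10 gives the monic gcd z − 4.

z − 4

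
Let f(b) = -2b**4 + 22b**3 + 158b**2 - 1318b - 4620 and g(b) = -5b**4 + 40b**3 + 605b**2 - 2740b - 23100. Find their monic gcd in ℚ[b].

b**3 - 14b**2 - 37b + 770

Apply the Euclidean algorithm:
  -2b**4 + 22b**3 + 158b**2 - 1318b - 4620 = (2/5)(-5b**4 + 40b**3 + 605b**2 - 2740b - 23100) + (6b**3 - 84b**2 - 222b + 4620)
  -5b**4 + 40b**3 + 605b**2 - 2740b - 23100 = (-(5/6)b - 5)(6b**3 - 84b**2 - 222b + 4620) + (0)
Last nonzero remainder: 6b**3 - 84b**2 - 222b + 4620. Dividing through by 6 gives the monic gcd b**3 - 14b**2 - 37b + 770.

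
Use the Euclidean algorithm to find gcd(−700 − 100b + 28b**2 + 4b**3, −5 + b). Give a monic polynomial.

−5 + b

Euclidean algorithm in ℚ[b]:
  4b**3 + 28b**2 − 100b − 700 = (4b**2 + 48b + 140)(b − 5) + (0)
The last nonzero remainder b − 5 is already monic.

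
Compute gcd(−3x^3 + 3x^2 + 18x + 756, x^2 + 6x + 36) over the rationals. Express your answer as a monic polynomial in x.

Apply the Euclidean algorithm:
  −3x^3 + 3x^2 + 18x + 756 = (−3x + 21)(x^2 + 6x + 36) + (0)
The last nonzero remainder x^2 + 6x + 36 is already monic.

x^2 + 6x + 36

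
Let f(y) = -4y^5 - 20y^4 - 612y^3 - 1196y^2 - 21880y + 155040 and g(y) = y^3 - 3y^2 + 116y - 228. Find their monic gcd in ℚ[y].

Apply the Euclidean algorithm:
  -4y^5 - 20y^4 - 612y^3 - 1196y^2 - 21880y + 155040 = (-4y^2 - 32y - 244)(y^3 - 3y^2 + 116y - 228) + (872y^2 - 872y + 99408)
  y^3 - 3y^2 + 116y - 228 = ((1/872)y - 1/436)(872y^2 - 872y + 99408) + (0)
Last nonzero remainder: 872y^2 - 872y + 99408. Dividing through by 872 gives the monic gcd y^2 - y + 114.

y^2 - y + 114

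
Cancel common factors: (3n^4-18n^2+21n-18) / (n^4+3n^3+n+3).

(3n-6)/(n+1)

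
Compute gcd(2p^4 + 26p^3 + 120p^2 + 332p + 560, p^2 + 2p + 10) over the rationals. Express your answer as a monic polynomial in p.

Apply the Euclidean algorithm:
  2p^4 + 26p^3 + 120p^2 + 332p + 560 = (2p^2 + 22p + 56)(p^2 + 2p + 10) + (0)
The last nonzero remainder p^2 + 2p + 10 is already monic.

p^2 + 2p + 10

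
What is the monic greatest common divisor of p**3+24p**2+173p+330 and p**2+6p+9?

By polynomial division,
  p**3+24p**2+173p+330 = (p+18)(p**2+6p+9) + (56p+168)
  p**2+6p+9 = ((1/56)p+3/56)(56p+168) + (0)
Last nonzero remainder: 56p+168. Dividing through by 56 gives the monic gcd p+3.

p+3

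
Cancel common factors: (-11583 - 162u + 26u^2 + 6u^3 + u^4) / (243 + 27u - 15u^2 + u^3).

Repeated division with remainder:
  u^4 + 6u^3 + 26u^2 - 162u - 11583 = (u + 21)(u^3 - 15u^2 + 27u + 243) + (314u^2 - 972u - 16686)
  u^3 - 15u^2 + 27u + 243 = ((1/314)u - 1869/49298)(314u^2 - 972u - 16686) + ((1067040/24649)u - 9603360/24649)
  314u^2 - 972u - 16686 = ((3869893/533520)u + 2538847/59280)((1067040/24649)u - 9603360/24649) + (0)
Last nonzero remainder: (1067040/24649)u - 9603360/24649. Dividing through by 1067040/24649 gives the monic gcd u - 9.
Cancel u - 9 from numerator and denominator to get the reduced form.

(1287 + 161u + 15u^2 + u^3)/(-27 - 6u + u^2)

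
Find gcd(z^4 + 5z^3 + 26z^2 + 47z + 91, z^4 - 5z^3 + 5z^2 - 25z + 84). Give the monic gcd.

z^2 + 2z + 7

Euclidean algorithm in ℚ[z]:
  z^4 + 5z^3 + 26z^2 + 47z + 91 = (z^4 - 5z^3 + 5z^2 - 25z + 84) + (10z^3 + 21z^2 + 72z + 7)
  z^4 - 5z^3 + 5z^2 - 25z + 84 = ((1/10)z - 71/100)(10z^3 + 21z^2 + 72z + 7) + ((1271/100)z^2 + (1271/50)z + 8897/100)
  10z^3 + 21z^2 + 72z + 7 = ((1000/1271)z + 100/1271)((1271/100)z^2 + (1271/50)z + 8897/100) + (0)
Last nonzero remainder: (1271/100)z^2 + (1271/50)z + 8897/100. Dividing through by 1271/100 gives the monic gcd z^2 + 2z + 7.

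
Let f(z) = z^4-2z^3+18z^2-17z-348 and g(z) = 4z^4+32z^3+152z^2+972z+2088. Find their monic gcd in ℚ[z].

z^3+2z^2+26z+87

Repeated division with remainder:
  z^4-2z^3+18z^2-17z-348 = (1/4)(4z^4+32z^3+152z^2+972z+2088) + (-10z^3-20z^2-260z-870)
  4z^4+32z^3+152z^2+972z+2088 = (-(2/5)z-12/5)(-10z^3-20z^2-260z-870) + (0)
Last nonzero remainder: -10z^3-20z^2-260z-870. Dividing through by -10 gives the monic gcd z^3+2z^2+26z+87.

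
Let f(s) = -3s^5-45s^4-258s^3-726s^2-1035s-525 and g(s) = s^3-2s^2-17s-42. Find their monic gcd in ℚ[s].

By polynomial division,
  -3s^5-45s^4-258s^3-726s^2-1035s-525 = (-3s^2-51s-411)(s^3-2s^2-17s-42) + (-2541s^2-10164s-17787)
  s^3-2s^2-17s-42 = (-(1/2541)s+2/847)(-2541s^2-10164s-17787) + (0)
Last nonzero remainder: -2541s^2-10164s-17787. Dividing through by -2541 gives the monic gcd s^2+4s+7.

s^2+4s+7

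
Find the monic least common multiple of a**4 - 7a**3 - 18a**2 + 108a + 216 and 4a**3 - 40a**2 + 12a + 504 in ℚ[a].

a**5 - 14a**4 + 31a**3 + 234a**2 - 540a - 1512

Repeated division with remainder:
  a**4 - 7a**3 - 18a**2 + 108a + 216 = ((1/4)a + 3/4)(4a**3 - 40a**2 + 12a + 504) + (9a**2 - 27a - 162)
  4a**3 - 40a**2 + 12a + 504 = ((4/9)a - 28/9)(9a**2 - 27a - 162) + (0)
Last nonzero remainder: 9a**2 - 27a - 162. Dividing through by 9 gives the monic gcd a**2 - 3a - 18.
Then lcm(f, g) = f·g / gcd(f, g); expanding and making the result monic gives the answer.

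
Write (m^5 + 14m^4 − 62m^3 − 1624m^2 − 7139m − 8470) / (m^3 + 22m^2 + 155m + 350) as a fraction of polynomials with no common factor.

(m^3 + 2m^2 − 121m − 242)/(m + 10)

Repeated division with remainder:
  m^5 + 14m^4 − 62m^3 − 1624m^2 − 7139m − 8470 = (m^2 − 8m − 41)(m^3 + 22m^2 + 155m + 350) + (168m^2 + 2016m + 5880)
  m^3 + 22m^2 + 155m + 350 = ((1/168)m + 5/84)(168m^2 + 2016m + 5880) + (0)
Last nonzero remainder: 168m^2 + 2016m + 5880. Dividing through by 168 gives the monic gcd m^2 + 12m + 35.
Cancel m^2 + 12m + 35 from numerator and denominator to get the reduced form.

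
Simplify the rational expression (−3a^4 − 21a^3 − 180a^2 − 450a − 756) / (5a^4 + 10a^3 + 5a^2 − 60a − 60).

Repeated division with remainder:
  −3a^4 − 21a^3 − 180a^2 − 450a − 756 = (−3/5)(5a^4 + 10a^3 + 5a^2 − 60a − 60) + (−15a^3 − 177a^2 − 486a − 792)
  5a^4 + 10a^3 + 5a^2 − 60a − 60 = (−(1/3)a + 49/15)(−15a^3 − 177a^2 − 486a − 792) + ((2106/5)a^2 + (6318/5)a + 12636/5)
  −15a^3 − 177a^2 − 486a − 792 = (−(25/702)a − 110/351)((2106/5)a^2 + (6318/5)a + 12636/5) + (0)
Last nonzero remainder: (2106/5)a^2 + (6318/5)a + 12636/5. Dividing through by 2106/5 gives the monic gcd a^2 + 3a + 6.
Cancel a^2 + 3a + 6 from numerator and denominator to get the reduced form.

(−3a^2 − 12a − 126)/(5a^2 − 5a − 10)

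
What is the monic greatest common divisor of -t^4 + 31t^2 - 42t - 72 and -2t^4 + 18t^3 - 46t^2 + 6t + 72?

t^3 - 6t^2 + 5t + 12

Euclidean algorithm in ℚ[t]:
  -t^4 + 31t^2 - 42t - 72 = (1/2)(-2t^4 + 18t^3 - 46t^2 + 6t + 72) + (-9t^3 + 54t^2 - 45t - 108)
  -2t^4 + 18t^3 - 46t^2 + 6t + 72 = ((2/9)t - 2/3)(-9t^3 + 54t^2 - 45t - 108) + (0)
Last nonzero remainder: -9t^3 + 54t^2 - 45t - 108. Dividing through by -9 gives the monic gcd t^3 - 6t^2 + 5t + 12.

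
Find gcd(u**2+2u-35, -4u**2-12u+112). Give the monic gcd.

Repeated division with remainder:
  u**2+2u-35 = (-1/4)(-4u**2-12u+112) + (-u-7)
  -4u**2-12u+112 = (4u-16)(-u-7) + (0)
Last nonzero remainder: -u-7. Dividing through by -1 gives the monic gcd u+7.

u+7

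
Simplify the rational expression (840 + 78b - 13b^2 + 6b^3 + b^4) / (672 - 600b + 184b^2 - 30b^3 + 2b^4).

Repeated division with remainder:
  b^4 + 6b^3 - 13b^2 + 78b + 840 = (1/2)(2b^4 - 30b^3 + 184b^2 - 600b + 672) + (21b^3 - 105b^2 + 378b + 504)
  2b^4 - 30b^3 + 184b^2 - 600b + 672 = ((2/21)b - 20/21)(21b^3 - 105b^2 + 378b + 504) + (48b^2 - 288b + 1152)
  21b^3 - 105b^2 + 378b + 504 = ((7/16)b + 7/16)(48b^2 - 288b + 1152) + (0)
Last nonzero remainder: 48b^2 - 288b + 1152. Dividing through by 48 gives the monic gcd b^2 - 6b + 24.
Cancel b^2 - 6b + 24 from numerator and denominator to get the reduced form.

(35 + 12b + b^2)/(28 - 18b + 2b^2)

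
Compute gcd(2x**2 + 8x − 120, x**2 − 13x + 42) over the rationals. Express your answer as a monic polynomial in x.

x − 6

By polynomial division,
  2x**2 + 8x − 120 = (2)(x**2 − 13x + 42) + (34x − 204)
  x**2 − 13x + 42 = ((1/34)x − 7/34)(34x − 204) + (0)
Last nonzero remainder: 34x − 204. Dividing through by 34 gives the monic gcd x − 6.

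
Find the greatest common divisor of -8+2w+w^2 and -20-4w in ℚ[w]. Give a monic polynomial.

Repeated division with remainder:
  w^2+2w-8 = (-(1/4)w+3/4)(-4w-20) + (7)
  -4w-20 = (-(4/7)w-20/7)(7) + (0)
The last nonzero remainder is the constant 7, so the polynomials are coprime and gcd = 1.

1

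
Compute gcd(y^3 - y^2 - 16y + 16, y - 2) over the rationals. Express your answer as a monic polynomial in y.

1

Euclidean algorithm in ℚ[y]:
  y^3 - y^2 - 16y + 16 = (y^2 + y - 14)(y - 2) + (-12)
  y - 2 = (-(1/12)y + 1/6)(-12) + (0)
The last nonzero remainder is the constant -12, so the polynomials are coprime and gcd = 1.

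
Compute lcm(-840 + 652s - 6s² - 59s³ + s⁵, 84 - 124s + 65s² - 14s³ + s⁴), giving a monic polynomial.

2520 - 2796s + 670s² + 171s³ - 59s⁴ - 3s⁵ + s⁶

By polynomial division,
  s⁵ - 59s³ - 6s² + 652s - 840 = (s + 14)(s⁴ - 14s³ + 65s² - 124s + 84) + (72s³ - 792s² + 2304s - 2016)
  s⁴ - 14s³ + 65s² - 124s + 84 = ((1/72)s - 1/24)(72s³ - 792s² + 2304s - 2016) + (0)
Last nonzero remainder: 72s³ - 792s² + 2304s - 2016. Dividing through by 72 gives the monic gcd s³ - 11s² + 32s - 28.
Then lcm(f, g) = f·g / gcd(f, g); expanding and making the result monic gives the answer.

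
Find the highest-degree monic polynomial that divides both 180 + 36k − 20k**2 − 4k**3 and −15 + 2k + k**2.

Apply the Euclidean algorithm:
  −4k**3 − 20k**2 + 36k + 180 = (−4k − 12)(k**2 + 2k − 15) + (0)
The last nonzero remainder k**2 + 2k − 15 is already monic.

−15 + 2k + k**2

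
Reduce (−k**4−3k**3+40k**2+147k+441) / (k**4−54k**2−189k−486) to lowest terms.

Apply the Euclidean algorithm:
  −k**4−3k**3+40k**2+147k+441 = (−1)(k**4−54k**2−189k−486) + (−3k**3−14k**2−42k−45)
  k**4−54k**2−189k−486 = (−(1/3)k+14/9)(−3k**3−14k**2−42k−45) + (−(416/9)k**2−(416/3)k−416)
  −3k**3−14k**2−42k−45 = ((27/416)k+45/416)(−(416/9)k**2−(416/3)k−416) + (0)
Last nonzero remainder: −(416/9)k**2−(416/3)k−416. Dividing through by −416/9 gives the monic gcd k**2+3k+9.
Cancel k**2+3k+9 from numerator and denominator to get the reduced form.

(−k**2+49)/(k**2−3k−54)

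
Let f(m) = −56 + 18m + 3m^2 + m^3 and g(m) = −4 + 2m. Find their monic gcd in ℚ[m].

Euclidean algorithm in ℚ[m]:
  m^3 + 3m^2 + 18m − 56 = ((1/2)m^2 + (5/2)m + 14)(2m − 4) + (0)
Last nonzero remainder: 2m − 4. Dividing through by 2 gives the monic gcd m − 2.

−2 + m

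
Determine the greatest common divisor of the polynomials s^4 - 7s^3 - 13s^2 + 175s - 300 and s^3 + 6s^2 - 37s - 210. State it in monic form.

s + 5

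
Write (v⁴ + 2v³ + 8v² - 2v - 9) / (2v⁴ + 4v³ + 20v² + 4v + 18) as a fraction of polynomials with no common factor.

(v² - 1)/(2v² + 2)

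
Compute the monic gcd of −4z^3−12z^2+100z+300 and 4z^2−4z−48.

z+3

Euclidean algorithm in ℚ[z]:
  −4z^3−12z^2+100z+300 = (−z−4)(4z^2−4z−48) + (36z+108)
  4z^2−4z−48 = ((1/9)z−4/9)(36z+108) + (0)
Last nonzero remainder: 36z+108. Dividing through by 36 gives the monic gcd z+3.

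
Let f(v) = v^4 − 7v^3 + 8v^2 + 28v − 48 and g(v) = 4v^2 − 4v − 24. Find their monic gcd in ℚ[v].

v^2 − v − 6

By polynomial division,
  v^4 − 7v^3 + 8v^2 + 28v − 48 = ((1/4)v^2 − (3/2)v + 2)(4v^2 − 4v − 24) + (0)
Last nonzero remainder: 4v^2 − 4v − 24. Dividing through by 4 gives the monic gcd v^2 − v − 6.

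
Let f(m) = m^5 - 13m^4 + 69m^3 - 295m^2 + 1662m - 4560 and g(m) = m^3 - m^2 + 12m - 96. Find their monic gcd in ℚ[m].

Repeated division with remainder:
  m^5 - 13m^4 + 69m^3 - 295m^2 + 1662m - 4560 = (m^2 - 12m + 45)(m^3 - m^2 + 12m - 96) + (-10m^2 - 30m - 240)
  m^3 - m^2 + 12m - 96 = (-(1/10)m + 2/5)(-10m^2 - 30m - 240) + (0)
Last nonzero remainder: -10m^2 - 30m - 240. Dividing through by -10 gives the monic gcd m^2 + 3m + 24.

m^2 + 3m + 24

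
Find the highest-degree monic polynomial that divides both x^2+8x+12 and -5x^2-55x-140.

Euclidean algorithm in ℚ[x]:
  x^2+8x+12 = (-1/5)(-5x^2-55x-140) + (-3x-16)
  -5x^2-55x-140 = ((5/3)x+85/9)(-3x-16) + (100/9)
  -3x-16 = (-(27/100)x-36/25)(100/9) + (0)
The last nonzero remainder is the constant 100/9, so the polynomials are coprime and gcd = 1.

1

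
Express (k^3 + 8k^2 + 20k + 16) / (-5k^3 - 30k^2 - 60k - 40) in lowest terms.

(-k - 4)/(5k + 10)

Apply the Euclidean algorithm:
  k^3 + 8k^2 + 20k + 16 = (-1/5)(-5k^3 - 30k^2 - 60k - 40) + (2k^2 + 8k + 8)
  -5k^3 - 30k^2 - 60k - 40 = (-(5/2)k - 5)(2k^2 + 8k + 8) + (0)
Last nonzero remainder: 2k^2 + 8k + 8. Dividing through by 2 gives the monic gcd k^2 + 4k + 4.
Cancel k^2 + 4k + 4 from numerator and denominator to get the reduced form.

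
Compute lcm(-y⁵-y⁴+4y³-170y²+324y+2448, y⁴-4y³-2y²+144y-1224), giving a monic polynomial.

By polynomial division,
  -y⁵-y⁴+4y³-170y²+324y+2448 = (-y-5)(y⁴-4y³-2y²+144y-1224) + (-18y³-36y²-180y-3672)
  y⁴-4y³-2y²+144y-1224 = (-(1/18)y+1/3)(-18y³-36y²-180y-3672) + (0)
Last nonzero remainder: -18y³-36y²-180y-3672. Dividing through by -18 gives the monic gcd y³+2y²+10y+204.
Then lcm(f, g) = f·g / gcd(f, g); expanding and making the result monic gives the answer.

y⁶-5y⁵-10y⁴+194y³-1344y²-504y+14688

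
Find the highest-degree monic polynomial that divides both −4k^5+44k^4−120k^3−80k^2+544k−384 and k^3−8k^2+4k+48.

Repeated division with remainder:
  −4k^5+44k^4−120k^3−80k^2+544k−384 = (−4k^2+12k−8)(k^3−8k^2+4k+48) + (0)
The last nonzero remainder k^3−8k^2+4k+48 is already monic.

k^3−8k^2+4k+48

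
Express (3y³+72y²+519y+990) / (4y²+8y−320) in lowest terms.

Repeated division with remainder:
  3y³+72y²+519y+990 = ((3/4)y+33/2)(4y²+8y−320) + (627y+6270)
  4y²+8y−320 = ((4/627)y−32/627)(627y+6270) + (0)
Last nonzero remainder: 627y+6270. Dividing through by 627 gives the monic gcd y+10.
Cancel y+10 from numerator and denominator to get the reduced form.

(3y²+42y+99)/(4y−32)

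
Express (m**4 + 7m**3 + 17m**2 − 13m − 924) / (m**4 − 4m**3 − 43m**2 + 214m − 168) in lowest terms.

Apply the Euclidean algorithm:
  m**4 + 7m**3 + 17m**2 − 13m − 924 = (m**4 − 4m**3 − 43m**2 + 214m − 168) + (11m**3 + 60m**2 − 227m − 756)
  m**4 − 4m**3 − 43m**2 + 214m − 168 = ((1/11)m − 104/121)(11m**3 + 60m**2 − 227m − 756) + ((3534/121)m**2 + (10602/121)m − 98952/121)
  11m**3 + 60m**2 − 227m − 756 = ((1331/3534)m + 1089/1178)((3534/121)m**2 + (10602/121)m − 98952/121) + (0)
Last nonzero remainder: (3534/121)m**2 + (10602/121)m − 98952/121. Dividing through by 3534/121 gives the monic gcd m**2 + 3m − 28.
Cancel m**2 + 3m − 28 from numerator and denominator to get the reduced form.

(m**2 + 4m + 33)/(m**2 − 7m + 6)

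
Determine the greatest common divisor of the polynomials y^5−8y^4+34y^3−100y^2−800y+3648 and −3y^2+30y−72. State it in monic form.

y^2−10y+24

By polynomial division,
  y^5−8y^4+34y^3−100y^2−800y+3648 = (−(1/3)y^3−(2/3)y^2−10y−152/3)(−3y^2+30y−72) + (0)
Last nonzero remainder: −3y^2+30y−72. Dividing through by −3 gives the monic gcd y^2−10y+24.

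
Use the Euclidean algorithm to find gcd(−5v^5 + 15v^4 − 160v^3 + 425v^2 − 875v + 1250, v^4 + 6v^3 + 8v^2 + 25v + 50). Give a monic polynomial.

v^2 − v + 5

Repeated division with remainder:
  −5v^5 + 15v^4 − 160v^3 + 425v^2 − 875v + 1250 = (−5v + 45)(v^4 + 6v^3 + 8v^2 + 25v + 50) + (−390v^3 + 190v^2 − 1750v − 1000)
  v^4 + 6v^3 + 8v^2 + 25v + 50 = (−(1/390)v − 253/15210)(−390v^3 + 190v^2 − 1750v − 1000) + ((10150/1521)v^2 − (10150/1521)v + 50750/1521)
  −390v^3 + 190v^2 − 1750v − 1000 = (−(59319/1015)v − 6084/203)((10150/1521)v^2 − (10150/1521)v + 50750/1521) + (0)
Last nonzero remainder: (10150/1521)v^2 − (10150/1521)v + 50750/1521. Dividing through by 10150/1521 gives the monic gcd v^2 − v + 5.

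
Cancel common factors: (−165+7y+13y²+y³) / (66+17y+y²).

(−15+2y+y²)/(6+y)

Repeated division with remainder:
  y³+13y²+7y−165 = (y−4)(y²+17y+66) + (9y+99)
  y²+17y+66 = ((1/9)y+2/3)(9y+99) + (0)
Last nonzero remainder: 9y+99. Dividing through by 9 gives the monic gcd y+11.
Cancel y+11 from numerator and denominator to get the reduced form.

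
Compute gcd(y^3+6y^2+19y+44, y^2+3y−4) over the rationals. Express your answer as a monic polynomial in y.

y+4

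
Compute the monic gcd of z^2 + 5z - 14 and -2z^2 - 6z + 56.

z + 7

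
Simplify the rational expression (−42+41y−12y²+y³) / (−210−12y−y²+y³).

Euclidean algorithm in ℚ[y]:
  y³−12y²+41y−42 = (y³−y²−12y−210) + (−11y²+53y+168)
  y³−y²−12y−210 = (−(1/11)y−42/121)(−11y²+53y+168) + ((2622/121)y−18354/121)
  −11y²+53y+168 = (−(1331/2622)y−484/437)((2622/121)y−18354/121) + (0)
Last nonzero remainder: (2622/121)y−18354/121. Dividing through by 2622/121 gives the monic gcd y−7.
Cancel y−7 from numerator and denominator to get the reduced form.

(6−5y+y²)/(30+6y+y²)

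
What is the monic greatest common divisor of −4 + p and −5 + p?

1

Euclidean algorithm in ℚ[p]:
  p − 4 = (p − 5) + (1)
  p − 5 = (p − 5)(1) + (0)
The last nonzero remainder is the constant 1, so the polynomials are coprime and gcd = 1.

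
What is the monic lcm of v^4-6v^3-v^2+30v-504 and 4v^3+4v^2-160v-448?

v^5-2v^4-25v^3+26v^2-384v-2016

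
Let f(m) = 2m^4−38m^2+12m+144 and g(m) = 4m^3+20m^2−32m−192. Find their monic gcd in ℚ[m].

m^2+m−12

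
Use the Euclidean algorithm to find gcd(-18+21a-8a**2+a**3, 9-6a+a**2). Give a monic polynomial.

9-6a+a**2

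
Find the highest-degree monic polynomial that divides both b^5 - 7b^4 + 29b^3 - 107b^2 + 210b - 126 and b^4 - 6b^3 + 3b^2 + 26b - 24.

Repeated division with remainder:
  b^5 - 7b^4 + 29b^3 - 107b^2 + 210b - 126 = (b - 1)(b^4 - 6b^3 + 3b^2 + 26b - 24) + (20b^3 - 130b^2 + 260b - 150)
  b^4 - 6b^3 + 3b^2 + 26b - 24 = ((1/20)b + 1/40)(20b^3 - 130b^2 + 260b - 150) + (-(27/4)b^2 + 27b - 81/4)
  20b^3 - 130b^2 + 260b - 150 = (-(80/27)b + 200/27)(-(27/4)b^2 + 27b - 81/4) + (0)
Last nonzero remainder: -(27/4)b^2 + 27b - 81/4. Dividing through by -27/4 gives the monic gcd b^2 - 4b + 3.

b^2 - 4b + 3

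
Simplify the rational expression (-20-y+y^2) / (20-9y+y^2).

(4+y)/(-4+y)

Apply the Euclidean algorithm:
  y^2-y-20 = (y^2-9y+20) + (8y-40)
  y^2-9y+20 = ((1/8)y-1/2)(8y-40) + (0)
Last nonzero remainder: 8y-40. Dividing through by 8 gives the monic gcd y-5.
Cancel y-5 from numerator and denominator to get the reduced form.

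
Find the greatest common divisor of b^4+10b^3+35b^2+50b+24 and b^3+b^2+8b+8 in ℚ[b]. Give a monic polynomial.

Apply the Euclidean algorithm:
  b^4+10b^3+35b^2+50b+24 = (b+9)(b^3+b^2+8b+8) + (18b^2-30b-48)
  b^3+b^2+8b+8 = ((1/18)b+4/27)(18b^2-30b-48) + ((136/9)b+136/9)
  18b^2-30b-48 = ((81/68)b-54/17)((136/9)b+136/9) + (0)
Last nonzero remainder: (136/9)b+136/9. Dividing through by 136/9 gives the monic gcd b+1.

b+1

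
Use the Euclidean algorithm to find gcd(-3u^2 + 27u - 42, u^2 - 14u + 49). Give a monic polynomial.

Apply the Euclidean algorithm:
  -3u^2 + 27u - 42 = (-3)(u^2 - 14u + 49) + (-15u + 105)
  u^2 - 14u + 49 = (-(1/15)u + 7/15)(-15u + 105) + (0)
Last nonzero remainder: -15u + 105. Dividing through by -15 gives the monic gcd u - 7.

u - 7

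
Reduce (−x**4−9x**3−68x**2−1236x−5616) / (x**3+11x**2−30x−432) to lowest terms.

(−x**3−68x−624)/(x**2+2x−48)

By polynomial division,
  −x**4−9x**3−68x**2−1236x−5616 = (−x+2)(x**3+11x**2−30x−432) + (−120x**2−1608x−4752)
  x**3+11x**2−30x−432 = (−(1/120)x+1/50)(−120x**2−1608x−4752) + (−(936/25)x−8424/25)
  −120x**2−1608x−4752 = ((125/39)x+550/39)(−(936/25)x−8424/25) + (0)
Last nonzero remainder: −(936/25)x−8424/25. Dividing through by −936/25 gives the monic gcd x+9.
Cancel x+9 from numerator and denominator to get the reduced form.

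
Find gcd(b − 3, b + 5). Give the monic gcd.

Apply the Euclidean algorithm:
  b − 3 = (b + 5) + (−8)
  b + 5 = (−(1/8)b − 5/8)(−8) + (0)
The last nonzero remainder is the constant −8, so the polynomials are coprime and gcd = 1.

1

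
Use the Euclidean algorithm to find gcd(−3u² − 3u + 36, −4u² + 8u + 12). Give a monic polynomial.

u − 3

Repeated division with remainder:
  −3u² − 3u + 36 = (3/4)(−4u² + 8u + 12) + (−9u + 27)
  −4u² + 8u + 12 = ((4/9)u + 4/9)(−9u + 27) + (0)
Last nonzero remainder: −9u + 27. Dividing through by −9 gives the monic gcd u − 3.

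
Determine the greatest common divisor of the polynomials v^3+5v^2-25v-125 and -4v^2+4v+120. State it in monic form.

v+5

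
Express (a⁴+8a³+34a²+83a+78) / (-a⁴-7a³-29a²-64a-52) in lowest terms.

Repeated division with remainder:
  a⁴+8a³+34a²+83a+78 = (-1)(-a⁴-7a³-29a²-64a-52) + (a³+5a²+19a+26)
  -a⁴-7a³-29a²-64a-52 = (-a-2)(a³+5a²+19a+26) + (0)
The last nonzero remainder a³+5a²+19a+26 is already monic.
Cancel a³+5a²+19a+26 from numerator and denominator to get the reduced form.

(-a-3)/(a+2)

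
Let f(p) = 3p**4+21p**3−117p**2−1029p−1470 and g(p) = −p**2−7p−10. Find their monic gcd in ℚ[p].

By polynomial division,
  3p**4+21p**3−117p**2−1029p−1470 = (−3p**2+147)(−p**2−7p−10) + (0)
Last nonzero remainder: −p**2−7p−10. Dividing through by −1 gives the monic gcd p**2+7p+10.

p**2+7p+10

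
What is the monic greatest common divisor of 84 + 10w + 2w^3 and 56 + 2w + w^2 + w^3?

Apply the Euclidean algorithm:
  2w^3 + 10w + 84 = (2)(w^3 + w^2 + 2w + 56) + (−2w^2 + 6w − 28)
  w^3 + w^2 + 2w + 56 = (−(1/2)w − 2)(−2w^2 + 6w − 28) + (0)
Last nonzero remainder: −2w^2 + 6w − 28. Dividing through by −2 gives the monic gcd w^2 − 3w + 14.

14 − 3w + w^2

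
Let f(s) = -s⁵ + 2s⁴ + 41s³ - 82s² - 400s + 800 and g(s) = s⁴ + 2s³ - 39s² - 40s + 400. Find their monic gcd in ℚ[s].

s² + s - 20

Apply the Euclidean algorithm:
  -s⁵ + 2s⁴ + 41s³ - 82s² - 400s + 800 = (-s + 4)(s⁴ + 2s³ - 39s² - 40s + 400) + (-6s³ + 34s² + 160s - 800)
  s⁴ + 2s³ - 39s² - 40s + 400 = (-(1/6)s - 23/18)(-6s³ + 34s² + 160s - 800) + ((280/9)s² + (280/9)s - 5600/9)
  -6s³ + 34s² + 160s - 800 = (-(27/140)s + 9/7)((280/9)s² + (280/9)s - 5600/9) + (0)
Last nonzero remainder: (280/9)s² + (280/9)s - 5600/9. Dividing through by 280/9 gives the monic gcd s² + s - 20.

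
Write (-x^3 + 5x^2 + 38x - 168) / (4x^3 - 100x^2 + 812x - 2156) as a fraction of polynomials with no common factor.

(-x^2 - 2x + 24)/(4x^2 - 72x + 308)

Euclidean algorithm in ℚ[x]:
  -x^3 + 5x^2 + 38x - 168 = (-1/4)(4x^3 - 100x^2 + 812x - 2156) + (-20x^2 + 241x - 707)
  4x^3 - 100x^2 + 812x - 2156 = (-(1/5)x + 259/100)(-20x^2 + 241x - 707) + ((4641/100)x - 32487/100)
  -20x^2 + 241x - 707 = (-(2000/4641)x + 10100/4641)((4641/100)x - 32487/100) + (0)
Last nonzero remainder: (4641/100)x - 32487/100. Dividing through by 4641/100 gives the monic gcd x - 7.
Cancel x - 7 from numerator and denominator to get the reduced form.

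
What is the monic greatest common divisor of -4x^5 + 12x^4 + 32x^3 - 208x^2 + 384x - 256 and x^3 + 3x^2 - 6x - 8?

x^2 + 2x - 8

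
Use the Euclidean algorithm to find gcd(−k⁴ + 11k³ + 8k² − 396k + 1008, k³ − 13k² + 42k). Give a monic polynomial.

Apply the Euclidean algorithm:
  −k⁴ + 11k³ + 8k² − 396k + 1008 = (−k − 2)(k³ − 13k² + 42k) + (24k² − 312k + 1008)
  k³ − 13k² + 42k = ((1/24)k)(24k² − 312k + 1008) + (0)
Last nonzero remainder: 24k² − 312k + 1008. Dividing through by 24 gives the monic gcd k² − 13k + 42.

k² − 13k + 42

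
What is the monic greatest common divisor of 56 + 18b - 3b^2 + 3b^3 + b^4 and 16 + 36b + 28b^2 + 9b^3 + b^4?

By polynomial division,
  b^4 + 3b^3 - 3b^2 + 18b + 56 = (b^4 + 9b^3 + 28b^2 + 36b + 16) + (-6b^3 - 31b^2 - 18b + 40)
  b^4 + 9b^3 + 28b^2 + 36b + 16 = (-(1/6)b - 23/36)(-6b^3 - 31b^2 - 18b + 40) + ((187/36)b^2 + (187/6)b + 374/9)
  -6b^3 - 31b^2 - 18b + 40 = (-(216/187)b + 180/187)((187/36)b^2 + (187/6)b + 374/9) + (0)
Last nonzero remainder: (187/36)b^2 + (187/6)b + 374/9. Dividing through by 187/36 gives the monic gcd b^2 + 6b + 8.

8 + 6b + b^2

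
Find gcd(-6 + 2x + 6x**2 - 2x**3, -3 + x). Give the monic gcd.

Euclidean algorithm in ℚ[x]:
  -2x**3 + 6x**2 + 2x - 6 = (-2x**2 + 2)(x - 3) + (0)
The last nonzero remainder x - 3 is already monic.

-3 + x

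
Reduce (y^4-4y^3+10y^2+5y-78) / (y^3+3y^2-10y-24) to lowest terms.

By polynomial division,
  y^4-4y^3+10y^2+5y-78 = (y-7)(y^3+3y^2-10y-24) + (41y^2-41y-246)
  y^3+3y^2-10y-24 = ((1/41)y+4/41)(41y^2-41y-246) + (0)
Last nonzero remainder: 41y^2-41y-246. Dividing through by 41 gives the monic gcd y^2-y-6.
Cancel y^2-y-6 from numerator and denominator to get the reduced form.

(y^2-3y+13)/(y+4)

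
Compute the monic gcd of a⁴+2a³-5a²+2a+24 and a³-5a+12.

Apply the Euclidean algorithm:
  a⁴+2a³-5a²+2a+24 = (a+2)(a³-5a+12) + (0)
The last nonzero remainder a³-5a+12 is already monic.

a³-5a+12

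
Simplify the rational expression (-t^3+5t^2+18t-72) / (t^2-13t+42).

(-t^2-t+12)/(t-7)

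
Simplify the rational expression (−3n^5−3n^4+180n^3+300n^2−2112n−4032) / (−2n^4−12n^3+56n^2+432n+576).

Euclidean algorithm in ℚ[n]:
  −3n^5−3n^4+180n^3+300n^2−2112n−4032 = ((3/2)n−15/2)(−2n^4−12n^3+56n^2+432n+576) + (6n^3+72n^2+264n+288)
  −2n^4−12n^3+56n^2+432n+576 = (−(1/3)n+2)(6n^3+72n^2+264n+288) + (0)
Last nonzero remainder: 6n^3+72n^2+264n+288. Dividing through by 6 gives the monic gcd n^3+12n^2+44n+48.
Cancel n^3+12n^2+44n+48 from numerator and denominator to get the reduced form.

(3n^2−33n+84)/(2n−12)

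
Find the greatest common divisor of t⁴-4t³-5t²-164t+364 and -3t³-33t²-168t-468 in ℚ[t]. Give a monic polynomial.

t²+5t+26

Repeated division with remainder:
  t⁴-4t³-5t²-164t+364 = (-(1/3)t+5)(-3t³-33t²-168t-468) + (104t²+520t+2704)
  -3t³-33t²-168t-468 = (-(3/104)t-9/52)(104t²+520t+2704) + (0)
Last nonzero remainder: 104t²+520t+2704. Dividing through by 104 gives the monic gcd t²+5t+26.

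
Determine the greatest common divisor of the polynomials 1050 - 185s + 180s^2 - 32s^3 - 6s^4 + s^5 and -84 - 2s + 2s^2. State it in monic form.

-42 - s + s^2

Euclidean algorithm in ℚ[s]:
  s^5 - 6s^4 - 32s^3 + 180s^2 - 185s + 1050 = ((1/2)s^3 - (5/2)s^2 + (5/2)s - 25/2)(2s^2 - 2s - 84) + (0)
Last nonzero remainder: 2s^2 - 2s - 84. Dividing through by 2 gives the monic gcd s^2 - s - 42.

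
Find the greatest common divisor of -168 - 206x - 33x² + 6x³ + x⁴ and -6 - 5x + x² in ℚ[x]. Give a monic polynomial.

-6 - 5x + x²

Euclidean algorithm in ℚ[x]:
  x⁴ + 6x³ - 33x² - 206x - 168 = (x² + 11x + 28)(x² - 5x - 6) + (0)
The last nonzero remainder x² - 5x - 6 is already monic.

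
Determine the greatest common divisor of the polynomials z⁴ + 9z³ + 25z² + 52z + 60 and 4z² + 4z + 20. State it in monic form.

z² + z + 5

Euclidean algorithm in ℚ[z]:
  z⁴ + 9z³ + 25z² + 52z + 60 = ((1/4)z² + 2z + 3)(4z² + 4z + 20) + (0)
Last nonzero remainder: 4z² + 4z + 20. Dividing through by 4 gives the monic gcd z² + z + 5.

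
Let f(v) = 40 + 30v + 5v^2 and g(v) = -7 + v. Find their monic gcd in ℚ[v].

1

Apply the Euclidean algorithm:
  5v^2 + 30v + 40 = (5v + 65)(v - 7) + (495)
  v - 7 = ((1/495)v - 7/495)(495) + (0)
The last nonzero remainder is the constant 495, so the polynomials are coprime and gcd = 1.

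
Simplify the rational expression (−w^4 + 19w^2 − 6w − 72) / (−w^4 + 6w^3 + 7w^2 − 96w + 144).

(w + 2)/(w − 4)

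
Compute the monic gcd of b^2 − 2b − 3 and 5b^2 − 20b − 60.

1

Apply the Euclidean algorithm:
  b^2 − 2b − 3 = (1/5)(5b^2 − 20b − 60) + (2b + 9)
  5b^2 − 20b − 60 = ((5/2)b − 85/4)(2b + 9) + (525/4)
  2b + 9 = ((8/525)b + 12/175)(525/4) + (0)
The last nonzero remainder is the constant 525/4, so the polynomials are coprime and gcd = 1.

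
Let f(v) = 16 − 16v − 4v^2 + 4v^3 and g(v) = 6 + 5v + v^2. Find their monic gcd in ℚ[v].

Apply the Euclidean algorithm:
  4v^3 − 4v^2 − 16v + 16 = (4v − 24)(v^2 + 5v + 6) + (80v + 160)
  v^2 + 5v + 6 = ((1/80)v + 3/80)(80v + 160) + (0)
Last nonzero remainder: 80v + 160. Dividing through by 80 gives the monic gcd v + 2.

2 + v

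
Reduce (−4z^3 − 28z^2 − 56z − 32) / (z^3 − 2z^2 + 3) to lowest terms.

(−4z^2 − 24z − 32)/(z^2 − 3z + 3)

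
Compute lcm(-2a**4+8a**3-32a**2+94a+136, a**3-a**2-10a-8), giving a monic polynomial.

Euclidean algorithm in ℚ[a]:
  -2a**4+8a**3-32a**2+94a+136 = (-2a+6)(a**3-a**2-10a-8) + (-46a**2+138a+184)
  a**3-a**2-10a-8 = (-(1/46)a-1/23)(-46a**2+138a+184) + (0)
Last nonzero remainder: -46a**2+138a+184. Dividing through by -46 gives the monic gcd a**2-3a-4.
Then lcm(f, g) = f·g / gcd(f, g); expanding and making the result monic gives the answer.

a**5-2a**4+8a**3-15a**2-162a-136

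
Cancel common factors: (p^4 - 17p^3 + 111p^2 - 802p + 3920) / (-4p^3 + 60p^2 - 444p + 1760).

(-p^3 + 9p^2 - 39p + 490)/(4p^2 - 28p + 220)

Euclidean algorithm in ℚ[p]:
  p^4 - 17p^3 + 111p^2 - 802p + 3920 = (-(1/4)p + 1/2)(-4p^3 + 60p^2 - 444p + 1760) + (-30p^2 - 140p + 3040)
  -4p^3 + 60p^2 - 444p + 1760 = ((2/15)p - 118/45)(-30p^2 - 140p + 3040) + (-(10948/9)p + 87584/9)
  -30p^2 - 140p + 3040 = ((135/5474)p + 855/2737)(-(10948/9)p + 87584/9) + (0)
Last nonzero remainder: -(10948/9)p + 87584/9. Dividing through by -10948/9 gives the monic gcd p - 8.
Cancel p - 8 from numerator and denominator to get the reduced form.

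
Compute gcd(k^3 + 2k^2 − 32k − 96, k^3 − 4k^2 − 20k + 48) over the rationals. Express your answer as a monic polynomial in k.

Apply the Euclidean algorithm:
  k^3 + 2k^2 − 32k − 96 = (k^3 − 4k^2 − 20k + 48) + (6k^2 − 12k − 144)
  k^3 − 4k^2 − 20k + 48 = ((1/6)k − 1/3)(6k^2 − 12k − 144) + (0)
Last nonzero remainder: 6k^2 − 12k − 144. Dividing through by 6 gives the monic gcd k^2 − 2k − 24.

k^2 − 2k − 24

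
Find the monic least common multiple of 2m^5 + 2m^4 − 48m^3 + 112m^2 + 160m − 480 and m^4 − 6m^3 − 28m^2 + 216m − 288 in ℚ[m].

m^7 − 9m^6 − 10m^5 + 320m^4 − 1056m^3 + 304m^2 + 4320m − 5760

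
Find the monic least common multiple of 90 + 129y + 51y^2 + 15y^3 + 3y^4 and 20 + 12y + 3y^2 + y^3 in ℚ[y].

Apply the Euclidean algorithm:
  3y^4 + 15y^3 + 51y^2 + 129y + 90 = (3y + 6)(y^3 + 3y^2 + 12y + 20) + (-3y^2 - 3y - 30)
  y^3 + 3y^2 + 12y + 20 = (-(1/3)y - 2/3)(-3y^2 - 3y - 30) + (0)
Last nonzero remainder: -3y^2 - 3y - 30. Dividing through by -3 gives the monic gcd y^2 + y + 10.
Then lcm(f, g) = f·g / gcd(f, g); expanding and making the result monic gives the answer.

60 + 116y + 77y^2 + 27y^3 + 7y^4 + y^5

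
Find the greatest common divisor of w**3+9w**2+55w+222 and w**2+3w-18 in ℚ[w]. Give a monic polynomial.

w+6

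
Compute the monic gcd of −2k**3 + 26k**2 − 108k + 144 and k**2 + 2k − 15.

k − 3

Repeated division with remainder:
  −2k**3 + 26k**2 − 108k + 144 = (−2k + 30)(k**2 + 2k − 15) + (−198k + 594)
  k**2 + 2k − 15 = (−(1/198)k − 5/198)(−198k + 594) + (0)
Last nonzero remainder: −198k + 594. Dividing through by −198 gives the monic gcd k − 3.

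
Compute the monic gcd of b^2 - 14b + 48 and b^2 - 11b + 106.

1

Repeated division with remainder:
  b^2 - 14b + 48 = (b^2 - 11b + 106) + (-3b - 58)
  b^2 - 11b + 106 = (-(1/3)b + 91/9)(-3b - 58) + (6232/9)
  -3b - 58 = (-(27/6232)b - 261/3116)(6232/9) + (0)
The last nonzero remainder is the constant 6232/9, so the polynomials are coprime and gcd = 1.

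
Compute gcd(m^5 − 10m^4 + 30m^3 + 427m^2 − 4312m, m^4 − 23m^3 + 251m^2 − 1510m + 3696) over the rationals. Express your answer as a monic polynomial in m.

Repeated division with remainder:
  m^5 − 10m^4 + 30m^3 + 427m^2 − 4312m = (m + 13)(m^4 − 23m^3 + 251m^2 − 1510m + 3696) + (78m^3 − 1326m^2 + 11622m − 48048)
  m^4 − 23m^3 + 251m^2 − 1510m + 3696 = ((1/78)m − 1/13)(78m^3 − 1326m^2 + 11622m − 48048) + (0)
Last nonzero remainder: 78m^3 − 1326m^2 + 11622m − 48048. Dividing through by 78 gives the monic gcd m^3 − 17m^2 + 149m − 616.

m^3 − 17m^2 + 149m − 616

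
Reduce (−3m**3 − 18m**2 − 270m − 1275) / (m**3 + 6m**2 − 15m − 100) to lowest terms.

(−3m**2 − 3m − 255)/(m**2 + m − 20)

Repeated division with remainder:
  −3m**3 − 18m**2 − 270m − 1275 = (−3)(m**3 + 6m**2 − 15m − 100) + (−315m − 1575)
  m**3 + 6m**2 − 15m − 100 = (−(1/315)m**2 − (1/315)m + 4/63)(−315m − 1575) + (0)
Last nonzero remainder: −315m − 1575. Dividing through by −315 gives the monic gcd m + 5.
Cancel m + 5 from numerator and denominator to get the reduced form.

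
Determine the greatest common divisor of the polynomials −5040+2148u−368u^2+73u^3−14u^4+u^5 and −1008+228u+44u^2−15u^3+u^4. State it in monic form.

36−12u+u^2

Euclidean algorithm in ℚ[u]:
  u^5−14u^4+73u^3−368u^2+2148u−5040 = (u+1)(u^4−15u^3+44u^2+228u−1008) + (44u^3−640u^2+2928u−4032)
  u^4−15u^3+44u^2+228u−1008 = ((1/44)u−5/484)(44u^3−640u^2+2928u−4032) + (−(3528/121)u^2+(42336/121)u−127008/121)
  44u^3−640u^2+2928u−4032 = (−(1331/882)u+242/63)(−(3528/121)u^2+(42336/121)u−127008/121) + (0)
Last nonzero remainder: −(3528/121)u^2+(42336/121)u−127008/121. Dividing through by −3528/121 gives the monic gcd u^2−12u+36.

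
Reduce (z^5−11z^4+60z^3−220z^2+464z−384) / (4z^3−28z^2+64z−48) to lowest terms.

Repeated division with remainder:
  z^5−11z^4+60z^3−220z^2+464z−384 = ((1/4)z^2−z+4)(4z^3−28z^2+64z−48) + (−32z^2+160z−192)
  4z^3−28z^2+64z−48 = (−(1/8)z+1/4)(−32z^2+160z−192) + (0)
Last nonzero remainder: −32z^2+160z−192. Dividing through by −32 gives the monic gcd z^2−5z+6.
Cancel z^2−5z+6 from numerator and denominator to get the reduced form.

(z^3−6z^2+24z−64)/(4z−8)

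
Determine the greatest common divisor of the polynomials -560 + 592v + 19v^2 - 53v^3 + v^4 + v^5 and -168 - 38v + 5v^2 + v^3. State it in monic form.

28 + 11v + v^2

Repeated division with remainder:
  v^5 + v^4 - 53v^3 + 19v^2 + 592v - 560 = (v^2 - 4v + 5)(v^3 + 5v^2 - 38v - 168) + (10v^2 + 110v + 280)
  v^3 + 5v^2 - 38v - 168 = ((1/10)v - 3/5)(10v^2 + 110v + 280) + (0)
Last nonzero remainder: 10v^2 + 110v + 280. Dividing through by 10 gives the monic gcd v^2 + 11v + 28.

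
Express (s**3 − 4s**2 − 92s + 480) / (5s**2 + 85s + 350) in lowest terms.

Repeated division with remainder:
  s**3 − 4s**2 − 92s + 480 = ((1/5)s − 21/5)(5s**2 + 85s + 350) + (195s + 1950)
  5s**2 + 85s + 350 = ((1/39)s + 7/39)(195s + 1950) + (0)
Last nonzero remainder: 195s + 1950. Dividing through by 195 gives the monic gcd s + 10.
Cancel s + 10 from numerator and denominator to get the reduced form.

(s**2 − 14s + 48)/(5s + 35)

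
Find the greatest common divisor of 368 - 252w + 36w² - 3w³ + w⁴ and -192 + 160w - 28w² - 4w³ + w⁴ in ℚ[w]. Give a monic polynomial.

Apply the Euclidean algorithm:
  w⁴ - 3w³ + 36w² - 252w + 368 = (w⁴ - 4w³ - 28w² + 160w - 192) + (w³ + 64w² - 412w + 560)
  w⁴ - 4w³ - 28w² + 160w - 192 = (w - 68)(w³ + 64w² - 412w + 560) + (4736w² - 28416w + 37888)
  w³ + 64w² - 412w + 560 = ((1/4736)w + 35/2368)(4736w² - 28416w + 37888) + (0)
Last nonzero remainder: 4736w² - 28416w + 37888. Dividing through by 4736 gives the monic gcd w² - 6w + 8.

8 - 6w + w²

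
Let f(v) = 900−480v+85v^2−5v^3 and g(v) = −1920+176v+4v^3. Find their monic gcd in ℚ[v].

−6+v

By polynomial division,
  −5v^3+85v^2−480v+900 = (−5/4)(4v^3+176v−1920) + (85v^2−260v−1500)
  4v^3+176v−1920 = ((4/85)v+208/1445)(85v^2−260v−1500) + ((82080/289)v−492480/289)
  85v^2−260v−1500 = ((4913/16416)v+7225/8208)((82080/289)v−492480/289) + (0)
Last nonzero remainder: (82080/289)v−492480/289. Dividing through by 82080/289 gives the monic gcd v−6.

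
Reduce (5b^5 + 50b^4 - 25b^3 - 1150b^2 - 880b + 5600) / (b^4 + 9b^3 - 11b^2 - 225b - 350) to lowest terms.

(5b^3 - 10b^2 - 80b + 160)/(b^2 - 3b - 10)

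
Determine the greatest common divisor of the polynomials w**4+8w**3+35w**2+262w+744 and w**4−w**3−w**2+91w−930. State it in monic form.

w**3+4w**2+19w+186

By polynomial division,
  w**4+8w**3+35w**2+262w+744 = (w**4−w**3−w**2+91w−930) + (9w**3+36w**2+171w+1674)
  w**4−w**3−w**2+91w−930 = ((1/9)w−5/9)(9w**3+36w**2+171w+1674) + (0)
Last nonzero remainder: 9w**3+36w**2+171w+1674. Dividing through by 9 gives the monic gcd w**3+4w**2+19w+186.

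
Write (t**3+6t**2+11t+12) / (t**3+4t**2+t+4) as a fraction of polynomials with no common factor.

(t**2+2t+3)/(t**2+1)

Apply the Euclidean algorithm:
  t**3+6t**2+11t+12 = (t**3+4t**2+t+4) + (2t**2+10t+8)
  t**3+4t**2+t+4 = ((1/2)t−1/2)(2t**2+10t+8) + (2t+8)
  2t**2+10t+8 = (t+1)(2t+8) + (0)
Last nonzero remainder: 2t+8. Dividing through by 2 gives the monic gcd t+4.
Cancel t+4 from numerator and denominator to get the reduced form.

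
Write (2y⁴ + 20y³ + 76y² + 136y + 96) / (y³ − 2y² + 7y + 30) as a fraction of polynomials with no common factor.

Apply the Euclidean algorithm:
  2y⁴ + 20y³ + 76y² + 136y + 96 = (2y + 24)(y³ − 2y² + 7y + 30) + (110y² − 92y − 624)
  y³ − 2y² + 7y + 30 = ((1/110)y − 32/3025)(110y² − 92y − 624) + ((35391/3025)y + 70782/3025)
  110y² − 92y − 624 = ((332750/35391)y − 314600/11797)((35391/3025)y + 70782/3025) + (0)
Last nonzero remainder: (35391/3025)y + 70782/3025. Dividing through by 35391/3025 gives the monic gcd y + 2.
Cancel y + 2 from numerator and denominator to get the reduced form.

(2y³ + 16y² + 44y + 48)/(y² − 4y + 15)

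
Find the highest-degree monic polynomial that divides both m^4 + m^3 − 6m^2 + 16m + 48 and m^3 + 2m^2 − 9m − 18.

By polynomial division,
  m^4 + m^3 − 6m^2 + 16m + 48 = (m − 1)(m^3 + 2m^2 − 9m − 18) + (5m^2 + 25m + 30)
  m^3 + 2m^2 − 9m − 18 = ((1/5)m − 3/5)(5m^2 + 25m + 30) + (0)
Last nonzero remainder: 5m^2 + 25m + 30. Dividing through by 5 gives the monic gcd m^2 + 5m + 6.

m^2 + 5m + 6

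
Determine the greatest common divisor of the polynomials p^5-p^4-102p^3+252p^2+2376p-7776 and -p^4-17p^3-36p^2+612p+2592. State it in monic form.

Apply the Euclidean algorithm:
  p^5-p^4-102p^3+252p^2+2376p-7776 = (-p+18)(-p^4-17p^3-36p^2+612p+2592) + (168p^3+1512p^2-6048p-54432)
  -p^4-17p^3-36p^2+612p+2592 = (-(1/168)p-1/21)(168p^3+1512p^2-6048p-54432) + (0)
Last nonzero remainder: 168p^3+1512p^2-6048p-54432. Dividing through by 168 gives the monic gcd p^3+9p^2-36p-324.

p^3+9p^2-36p-324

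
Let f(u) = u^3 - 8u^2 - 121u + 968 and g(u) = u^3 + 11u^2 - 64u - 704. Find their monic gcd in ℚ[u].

Repeated division with remainder:
  u^3 - 8u^2 - 121u + 968 = (u^3 + 11u^2 - 64u - 704) + (-19u^2 - 57u + 1672)
  u^3 + 11u^2 - 64u - 704 = (-(1/19)u - 8/19)(-19u^2 - 57u + 1672) + (0)
Last nonzero remainder: -19u^2 - 57u + 1672. Dividing through by -19 gives the monic gcd u^2 + 3u - 88.

u^2 + 3u - 88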